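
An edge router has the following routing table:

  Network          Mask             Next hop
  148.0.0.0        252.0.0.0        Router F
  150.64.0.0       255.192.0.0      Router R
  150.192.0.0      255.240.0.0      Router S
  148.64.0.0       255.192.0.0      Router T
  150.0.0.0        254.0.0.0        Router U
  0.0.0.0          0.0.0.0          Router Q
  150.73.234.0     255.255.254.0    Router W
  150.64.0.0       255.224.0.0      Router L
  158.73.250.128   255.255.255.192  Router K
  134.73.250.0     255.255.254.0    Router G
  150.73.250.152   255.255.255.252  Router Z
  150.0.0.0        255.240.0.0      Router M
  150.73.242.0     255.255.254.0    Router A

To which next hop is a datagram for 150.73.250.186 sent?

Routes whose prefix contains 150.73.250.186:
  0.0.0.0/0 (default, matches everything) -> Router Q
  148.0.0.0/6 (148.0.0.0 - 151.255.255.255) -> Router F
  150.0.0.0/7 (150.0.0.0 - 151.255.255.255) -> Router U
  150.64.0.0/10 (150.64.0.0 - 150.127.255.255) -> Router R
  150.64.0.0/11 (150.64.0.0 - 150.95.255.255) -> Router L
More-specific entries that do NOT match:
  150.73.250.152/30 (150.73.250.152 - 150.73.250.155) does not contain 150.73.250.186
  158.73.250.128/26 (158.73.250.128 - 158.73.250.191) does not contain 150.73.250.186
  150.73.234.0/23 (150.73.234.0 - 150.73.235.255) does not contain 150.73.250.186
  134.73.250.0/23 (134.73.250.0 - 134.73.251.255) does not contain 150.73.250.186
  150.73.242.0/23 (150.73.242.0 - 150.73.243.255) does not contain 150.73.250.186
  150.192.0.0/12 (150.192.0.0 - 150.207.255.255) does not contain 150.73.250.186
  150.0.0.0/12 (150.0.0.0 - 150.15.255.255) does not contain 150.73.250.186
Longest matching prefix is /11 -> next hop Router L.

Router L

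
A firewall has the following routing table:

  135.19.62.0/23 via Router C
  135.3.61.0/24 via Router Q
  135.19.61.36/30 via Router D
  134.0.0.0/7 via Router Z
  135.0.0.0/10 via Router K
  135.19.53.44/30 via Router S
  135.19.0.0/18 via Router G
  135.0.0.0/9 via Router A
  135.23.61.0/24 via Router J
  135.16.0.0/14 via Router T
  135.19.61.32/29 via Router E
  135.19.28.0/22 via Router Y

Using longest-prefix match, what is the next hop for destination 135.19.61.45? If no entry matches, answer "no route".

Router G

Routes whose prefix contains 135.19.61.45:
  134.0.0.0/7 (134.0.0.0 - 135.255.255.255) -> Router Z
  135.0.0.0/9 (135.0.0.0 - 135.127.255.255) -> Router A
  135.0.0.0/10 (135.0.0.0 - 135.63.255.255) -> Router K
  135.16.0.0/14 (135.16.0.0 - 135.19.255.255) -> Router T
  135.19.0.0/18 (135.19.0.0 - 135.19.63.255) -> Router G
More-specific entries that do NOT match:
  135.19.61.36/30 (135.19.61.36 - 135.19.61.39) does not contain 135.19.61.45
  135.19.53.44/30 (135.19.53.44 - 135.19.53.47) does not contain 135.19.61.45
  135.19.61.32/29 (135.19.61.32 - 135.19.61.39) does not contain 135.19.61.45
  135.3.61.0/24 (135.3.61.0 - 135.3.61.255) does not contain 135.19.61.45
  135.23.61.0/24 (135.23.61.0 - 135.23.61.255) does not contain 135.19.61.45
  135.19.62.0/23 (135.19.62.0 - 135.19.63.255) does not contain 135.19.61.45
  135.19.28.0/22 (135.19.28.0 - 135.19.31.255) does not contain 135.19.61.45
Longest matching prefix is /18 -> next hop Router G.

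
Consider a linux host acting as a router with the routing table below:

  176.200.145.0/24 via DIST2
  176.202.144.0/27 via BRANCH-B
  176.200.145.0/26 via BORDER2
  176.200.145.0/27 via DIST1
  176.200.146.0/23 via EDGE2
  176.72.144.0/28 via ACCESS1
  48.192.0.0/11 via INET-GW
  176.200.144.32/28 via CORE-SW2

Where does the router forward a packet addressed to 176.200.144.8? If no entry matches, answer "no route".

no route

No entry's prefix contains 176.200.144.8; there is no default route.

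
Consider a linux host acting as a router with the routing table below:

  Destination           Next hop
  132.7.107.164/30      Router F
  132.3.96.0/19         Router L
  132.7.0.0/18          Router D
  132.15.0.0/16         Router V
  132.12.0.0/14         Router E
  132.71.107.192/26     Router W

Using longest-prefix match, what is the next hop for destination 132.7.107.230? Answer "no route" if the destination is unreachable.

no route

No entry's prefix contains 132.7.107.230; there is no default route.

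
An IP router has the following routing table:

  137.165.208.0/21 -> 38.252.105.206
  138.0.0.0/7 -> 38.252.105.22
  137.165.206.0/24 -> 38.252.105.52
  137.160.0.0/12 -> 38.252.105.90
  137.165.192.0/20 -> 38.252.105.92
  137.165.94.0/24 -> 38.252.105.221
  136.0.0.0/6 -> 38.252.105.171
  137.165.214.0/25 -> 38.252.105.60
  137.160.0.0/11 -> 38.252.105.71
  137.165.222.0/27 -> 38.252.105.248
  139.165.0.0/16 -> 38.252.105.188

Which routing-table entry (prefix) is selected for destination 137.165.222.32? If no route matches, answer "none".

137.160.0.0/12

Entries matching 137.165.222.32:
  136.0.0.0/6 (136.0.0.0 - 139.255.255.255)
  137.160.0.0/11 (137.160.0.0 - 137.191.255.255)
  137.160.0.0/12 (137.160.0.0 - 137.175.255.255)
Most specific is 137.160.0.0/12.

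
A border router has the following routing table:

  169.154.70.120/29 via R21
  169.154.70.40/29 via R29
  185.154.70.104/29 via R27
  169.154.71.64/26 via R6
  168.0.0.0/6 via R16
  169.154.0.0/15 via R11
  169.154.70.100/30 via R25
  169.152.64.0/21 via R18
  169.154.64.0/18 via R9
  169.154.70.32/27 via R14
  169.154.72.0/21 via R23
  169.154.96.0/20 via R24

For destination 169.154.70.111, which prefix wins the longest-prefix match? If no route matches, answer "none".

169.154.64.0/18

Entries matching 169.154.70.111:
  168.0.0.0/6 (168.0.0.0 - 171.255.255.255)
  169.154.0.0/15 (169.154.0.0 - 169.155.255.255)
  169.154.64.0/18 (169.154.64.0 - 169.154.127.255)
Most specific is 169.154.64.0/18.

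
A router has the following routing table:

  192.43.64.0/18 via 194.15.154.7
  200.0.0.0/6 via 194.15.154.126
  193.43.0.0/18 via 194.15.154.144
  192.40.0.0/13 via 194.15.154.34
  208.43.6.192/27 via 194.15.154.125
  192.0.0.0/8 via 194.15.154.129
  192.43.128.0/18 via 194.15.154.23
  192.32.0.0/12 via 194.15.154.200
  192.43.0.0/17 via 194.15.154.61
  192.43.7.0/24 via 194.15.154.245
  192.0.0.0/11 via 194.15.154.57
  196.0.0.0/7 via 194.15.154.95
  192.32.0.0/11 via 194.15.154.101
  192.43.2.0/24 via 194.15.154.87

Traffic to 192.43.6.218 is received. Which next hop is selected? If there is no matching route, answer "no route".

Routes whose prefix contains 192.43.6.218:
  192.0.0.0/8 (192.0.0.0 - 192.255.255.255) -> 194.15.154.129
  192.32.0.0/11 (192.32.0.0 - 192.63.255.255) -> 194.15.154.101
  192.32.0.0/12 (192.32.0.0 - 192.47.255.255) -> 194.15.154.200
  192.40.0.0/13 (192.40.0.0 - 192.47.255.255) -> 194.15.154.34
  192.43.0.0/17 (192.43.0.0 - 192.43.127.255) -> 194.15.154.61
More-specific entries that do NOT match:
  208.43.6.192/27 (208.43.6.192 - 208.43.6.223) does not contain 192.43.6.218
  192.43.7.0/24 (192.43.7.0 - 192.43.7.255) does not contain 192.43.6.218
  192.43.2.0/24 (192.43.2.0 - 192.43.2.255) does not contain 192.43.6.218
  192.43.64.0/18 (192.43.64.0 - 192.43.127.255) does not contain 192.43.6.218
  193.43.0.0/18 (193.43.0.0 - 193.43.63.255) does not contain 192.43.6.218
  192.43.128.0/18 (192.43.128.0 - 192.43.191.255) does not contain 192.43.6.218
Longest matching prefix is /17 -> next hop 194.15.154.61.

194.15.154.61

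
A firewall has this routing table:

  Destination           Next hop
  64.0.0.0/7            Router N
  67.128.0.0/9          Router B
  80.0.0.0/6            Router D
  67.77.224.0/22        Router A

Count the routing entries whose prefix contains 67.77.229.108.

0

No listed prefix contains 67.77.229.108.
Total matching entries: 0.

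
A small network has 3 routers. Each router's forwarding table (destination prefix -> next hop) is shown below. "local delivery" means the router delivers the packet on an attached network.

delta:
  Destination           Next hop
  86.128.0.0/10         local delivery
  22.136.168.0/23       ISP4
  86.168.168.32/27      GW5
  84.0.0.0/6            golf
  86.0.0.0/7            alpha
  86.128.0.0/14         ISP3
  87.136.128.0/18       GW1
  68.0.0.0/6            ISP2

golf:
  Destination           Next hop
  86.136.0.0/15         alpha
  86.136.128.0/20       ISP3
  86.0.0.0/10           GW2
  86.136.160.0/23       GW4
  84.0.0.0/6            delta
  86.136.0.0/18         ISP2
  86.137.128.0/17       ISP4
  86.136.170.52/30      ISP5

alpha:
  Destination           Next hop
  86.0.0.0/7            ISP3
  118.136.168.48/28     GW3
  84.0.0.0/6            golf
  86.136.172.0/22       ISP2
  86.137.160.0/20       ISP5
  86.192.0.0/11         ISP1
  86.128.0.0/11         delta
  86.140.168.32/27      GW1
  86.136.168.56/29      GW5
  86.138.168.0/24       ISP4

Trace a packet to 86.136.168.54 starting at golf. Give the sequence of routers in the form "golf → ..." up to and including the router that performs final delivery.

At golf: longest match for 86.136.168.54 is 86.136.0.0/15 -> alpha
At alpha: longest match for 86.136.168.54 is 86.128.0.0/11 -> delta
At delta: longest match for 86.136.168.54 is 86.128.0.0/10 -> local delivery

golf → alpha → delta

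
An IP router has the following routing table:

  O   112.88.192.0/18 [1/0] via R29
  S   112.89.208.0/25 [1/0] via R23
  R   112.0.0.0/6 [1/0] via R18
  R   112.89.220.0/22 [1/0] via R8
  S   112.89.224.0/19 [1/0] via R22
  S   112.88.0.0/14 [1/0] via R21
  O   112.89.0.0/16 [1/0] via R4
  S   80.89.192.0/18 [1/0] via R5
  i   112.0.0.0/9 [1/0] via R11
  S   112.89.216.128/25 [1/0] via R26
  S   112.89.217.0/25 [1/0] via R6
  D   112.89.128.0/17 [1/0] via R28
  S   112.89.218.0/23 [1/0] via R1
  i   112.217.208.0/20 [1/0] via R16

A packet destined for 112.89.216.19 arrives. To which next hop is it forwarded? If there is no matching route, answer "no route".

Routes whose prefix contains 112.89.216.19:
  112.0.0.0/6 (112.0.0.0 - 115.255.255.255) -> R18
  112.0.0.0/9 (112.0.0.0 - 112.127.255.255) -> R11
  112.88.0.0/14 (112.88.0.0 - 112.91.255.255) -> R21
  112.89.0.0/16 (112.89.0.0 - 112.89.255.255) -> R4
  112.89.128.0/17 (112.89.128.0 - 112.89.255.255) -> R28
More-specific entries that do NOT match:
  112.89.208.0/25 (112.89.208.0 - 112.89.208.127) does not contain 112.89.216.19
  112.89.216.128/25 (112.89.216.128 - 112.89.216.255) does not contain 112.89.216.19
  112.89.217.0/25 (112.89.217.0 - 112.89.217.127) does not contain 112.89.216.19
  112.89.218.0/23 (112.89.218.0 - 112.89.219.255) does not contain 112.89.216.19
  112.89.220.0/22 (112.89.220.0 - 112.89.223.255) does not contain 112.89.216.19
  112.217.208.0/20 (112.217.208.0 - 112.217.223.255) does not contain 112.89.216.19
  112.89.224.0/19 (112.89.224.0 - 112.89.255.255) does not contain 112.89.216.19
  112.88.192.0/18 (112.88.192.0 - 112.88.255.255) does not contain 112.89.216.19
  80.89.192.0/18 (80.89.192.0 - 80.89.255.255) does not contain 112.89.216.19
Longest matching prefix is /17 -> next hop R28.

R28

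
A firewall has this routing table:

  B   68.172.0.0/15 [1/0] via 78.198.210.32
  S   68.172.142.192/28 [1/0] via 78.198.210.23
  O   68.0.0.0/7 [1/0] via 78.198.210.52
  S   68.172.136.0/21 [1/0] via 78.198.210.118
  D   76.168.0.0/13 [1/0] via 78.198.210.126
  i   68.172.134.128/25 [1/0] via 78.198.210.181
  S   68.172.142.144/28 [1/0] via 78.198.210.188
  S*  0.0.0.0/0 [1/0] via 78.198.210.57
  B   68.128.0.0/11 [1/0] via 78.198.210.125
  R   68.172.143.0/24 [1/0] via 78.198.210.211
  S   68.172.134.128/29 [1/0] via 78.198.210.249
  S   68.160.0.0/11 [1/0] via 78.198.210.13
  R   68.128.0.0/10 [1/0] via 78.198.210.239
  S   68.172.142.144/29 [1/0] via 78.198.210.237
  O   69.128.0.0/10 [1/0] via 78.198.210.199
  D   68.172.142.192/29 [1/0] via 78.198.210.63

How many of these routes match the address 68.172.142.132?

6

Prefixes containing 68.172.142.132:
  0.0.0.0/0 (default, matches everything)
  68.0.0.0/7 (68.0.0.0 - 69.255.255.255)
  68.128.0.0/10 (68.128.0.0 - 68.191.255.255)
  68.160.0.0/11 (68.160.0.0 - 68.191.255.255)
  68.172.0.0/15 (68.172.0.0 - 68.173.255.255)
  68.172.136.0/21 (68.172.136.0 - 68.172.143.255)
Total matching entries: 6.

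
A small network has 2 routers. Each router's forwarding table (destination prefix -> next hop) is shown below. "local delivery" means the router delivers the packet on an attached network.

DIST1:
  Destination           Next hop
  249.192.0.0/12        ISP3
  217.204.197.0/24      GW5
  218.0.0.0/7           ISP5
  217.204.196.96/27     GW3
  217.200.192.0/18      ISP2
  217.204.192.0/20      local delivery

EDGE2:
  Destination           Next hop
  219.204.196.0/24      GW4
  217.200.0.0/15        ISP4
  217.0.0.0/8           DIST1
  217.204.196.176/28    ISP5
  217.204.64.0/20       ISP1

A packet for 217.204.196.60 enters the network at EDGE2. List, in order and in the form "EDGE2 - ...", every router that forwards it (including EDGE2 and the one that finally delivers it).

At EDGE2: longest match for 217.204.196.60 is 217.0.0.0/8 -> DIST1
At DIST1: longest match for 217.204.196.60 is 217.204.192.0/20 -> local delivery

EDGE2 - DIST1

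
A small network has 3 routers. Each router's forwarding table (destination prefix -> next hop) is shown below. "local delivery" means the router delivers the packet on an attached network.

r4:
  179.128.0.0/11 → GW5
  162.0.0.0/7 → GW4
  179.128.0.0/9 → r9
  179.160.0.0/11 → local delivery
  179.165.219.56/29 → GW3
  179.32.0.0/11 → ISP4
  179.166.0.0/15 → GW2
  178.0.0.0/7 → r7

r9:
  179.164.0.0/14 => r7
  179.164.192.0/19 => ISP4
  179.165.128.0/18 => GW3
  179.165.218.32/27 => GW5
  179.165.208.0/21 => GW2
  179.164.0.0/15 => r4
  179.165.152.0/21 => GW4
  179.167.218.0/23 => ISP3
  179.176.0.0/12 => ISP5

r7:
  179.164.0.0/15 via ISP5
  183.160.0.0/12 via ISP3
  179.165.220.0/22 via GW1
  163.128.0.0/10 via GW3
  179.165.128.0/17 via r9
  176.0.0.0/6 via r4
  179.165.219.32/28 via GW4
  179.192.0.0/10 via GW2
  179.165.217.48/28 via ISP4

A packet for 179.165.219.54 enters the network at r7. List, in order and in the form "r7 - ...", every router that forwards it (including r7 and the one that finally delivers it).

At r7: longest match for 179.165.219.54 is 179.165.128.0/17 -> r9
At r9: longest match for 179.165.219.54 is 179.164.0.0/15 -> r4
At r4: longest match for 179.165.219.54 is 179.160.0.0/11 -> local delivery

r7 - r9 - r4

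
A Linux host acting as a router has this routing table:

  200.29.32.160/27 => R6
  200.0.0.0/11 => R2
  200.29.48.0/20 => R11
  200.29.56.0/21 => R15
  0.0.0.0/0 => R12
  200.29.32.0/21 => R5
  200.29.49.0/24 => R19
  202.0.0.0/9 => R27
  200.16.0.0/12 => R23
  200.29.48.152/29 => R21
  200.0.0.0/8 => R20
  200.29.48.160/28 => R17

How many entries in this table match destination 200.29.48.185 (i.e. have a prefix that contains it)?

Prefixes containing 200.29.48.185:
  0.0.0.0/0 (default, matches everything)
  200.0.0.0/8 (200.0.0.0 - 200.255.255.255)
  200.0.0.0/11 (200.0.0.0 - 200.31.255.255)
  200.16.0.0/12 (200.16.0.0 - 200.31.255.255)
  200.29.48.0/20 (200.29.48.0 - 200.29.63.255)
Total matching entries: 5.

5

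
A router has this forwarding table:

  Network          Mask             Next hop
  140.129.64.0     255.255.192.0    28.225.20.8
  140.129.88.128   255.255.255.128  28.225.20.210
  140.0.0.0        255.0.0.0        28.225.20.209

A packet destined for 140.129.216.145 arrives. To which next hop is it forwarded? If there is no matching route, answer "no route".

Routes whose prefix contains 140.129.216.145:
  140.0.0.0/8 (140.0.0.0 - 140.255.255.255) -> 28.225.20.209
More-specific entries that do NOT match:
  140.129.88.128/25 (140.129.88.128 - 140.129.88.255) does not contain 140.129.216.145
  140.129.64.0/18 (140.129.64.0 - 140.129.127.255) does not contain 140.129.216.145
Longest matching prefix is /8 -> next hop 28.225.20.209.

28.225.20.209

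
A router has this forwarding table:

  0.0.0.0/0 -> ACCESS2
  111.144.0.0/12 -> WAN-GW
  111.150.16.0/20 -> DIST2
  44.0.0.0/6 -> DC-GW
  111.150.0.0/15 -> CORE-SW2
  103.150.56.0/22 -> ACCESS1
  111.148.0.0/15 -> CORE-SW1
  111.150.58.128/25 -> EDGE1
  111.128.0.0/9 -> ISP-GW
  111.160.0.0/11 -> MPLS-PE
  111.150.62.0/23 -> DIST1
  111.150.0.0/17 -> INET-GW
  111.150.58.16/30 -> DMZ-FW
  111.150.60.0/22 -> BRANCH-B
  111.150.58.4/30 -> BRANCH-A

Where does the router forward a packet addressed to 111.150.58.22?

INET-GW

Routes whose prefix contains 111.150.58.22:
  0.0.0.0/0 (default, matches everything) -> ACCESS2
  111.128.0.0/9 (111.128.0.0 - 111.255.255.255) -> ISP-GW
  111.144.0.0/12 (111.144.0.0 - 111.159.255.255) -> WAN-GW
  111.150.0.0/15 (111.150.0.0 - 111.151.255.255) -> CORE-SW2
  111.150.0.0/17 (111.150.0.0 - 111.150.127.255) -> INET-GW
More-specific entries that do NOT match:
  111.150.58.16/30 (111.150.58.16 - 111.150.58.19) does not contain 111.150.58.22
  111.150.58.4/30 (111.150.58.4 - 111.150.58.7) does not contain 111.150.58.22
  111.150.58.128/25 (111.150.58.128 - 111.150.58.255) does not contain 111.150.58.22
  111.150.62.0/23 (111.150.62.0 - 111.150.63.255) does not contain 111.150.58.22
  103.150.56.0/22 (103.150.56.0 - 103.150.59.255) does not contain 111.150.58.22
  111.150.60.0/22 (111.150.60.0 - 111.150.63.255) does not contain 111.150.58.22
  111.150.16.0/20 (111.150.16.0 - 111.150.31.255) does not contain 111.150.58.22
Longest matching prefix is /17 -> next hop INET-GW.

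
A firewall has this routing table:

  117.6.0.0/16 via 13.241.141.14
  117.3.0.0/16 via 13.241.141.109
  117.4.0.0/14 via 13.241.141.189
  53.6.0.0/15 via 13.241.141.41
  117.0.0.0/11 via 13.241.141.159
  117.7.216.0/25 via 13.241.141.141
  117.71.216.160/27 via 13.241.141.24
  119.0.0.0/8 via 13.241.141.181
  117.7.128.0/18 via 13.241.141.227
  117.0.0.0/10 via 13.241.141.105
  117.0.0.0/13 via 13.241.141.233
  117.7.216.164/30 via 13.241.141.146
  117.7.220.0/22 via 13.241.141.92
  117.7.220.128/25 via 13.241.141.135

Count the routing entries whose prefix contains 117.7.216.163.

Prefixes containing 117.7.216.163:
  117.0.0.0/10 (117.0.0.0 - 117.63.255.255)
  117.0.0.0/11 (117.0.0.0 - 117.31.255.255)
  117.0.0.0/13 (117.0.0.0 - 117.7.255.255)
  117.4.0.0/14 (117.4.0.0 - 117.7.255.255)
Total matching entries: 4.

4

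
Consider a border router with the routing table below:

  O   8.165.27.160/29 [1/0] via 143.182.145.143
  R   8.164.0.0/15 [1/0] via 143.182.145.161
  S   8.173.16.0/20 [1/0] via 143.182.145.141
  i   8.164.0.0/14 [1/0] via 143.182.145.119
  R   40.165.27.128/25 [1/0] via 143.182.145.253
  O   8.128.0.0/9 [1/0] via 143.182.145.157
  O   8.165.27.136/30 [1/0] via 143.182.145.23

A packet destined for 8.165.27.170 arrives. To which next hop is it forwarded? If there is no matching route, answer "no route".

143.182.145.161

Routes whose prefix contains 8.165.27.170:
  8.128.0.0/9 (8.128.0.0 - 8.255.255.255) -> 143.182.145.157
  8.164.0.0/14 (8.164.0.0 - 8.167.255.255) -> 143.182.145.119
  8.164.0.0/15 (8.164.0.0 - 8.165.255.255) -> 143.182.145.161
More-specific entries that do NOT match:
  8.165.27.136/30 (8.165.27.136 - 8.165.27.139) does not contain 8.165.27.170
  8.165.27.160/29 (8.165.27.160 - 8.165.27.167) does not contain 8.165.27.170
  40.165.27.128/25 (40.165.27.128 - 40.165.27.255) does not contain 8.165.27.170
  8.173.16.0/20 (8.173.16.0 - 8.173.31.255) does not contain 8.165.27.170
Longest matching prefix is /15 -> next hop 143.182.145.161.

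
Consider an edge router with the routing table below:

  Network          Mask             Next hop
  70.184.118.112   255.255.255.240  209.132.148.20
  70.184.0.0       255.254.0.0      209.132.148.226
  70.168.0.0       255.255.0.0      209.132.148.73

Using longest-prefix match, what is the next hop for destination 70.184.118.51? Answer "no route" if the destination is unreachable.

209.132.148.226

Routes whose prefix contains 70.184.118.51:
  70.184.0.0/15 (70.184.0.0 - 70.185.255.255) -> 209.132.148.226
More-specific entries that do NOT match:
  70.184.118.112/28 (70.184.118.112 - 70.184.118.127) does not contain 70.184.118.51
  70.168.0.0/16 (70.168.0.0 - 70.168.255.255) does not contain 70.184.118.51
Longest matching prefix is /15 -> next hop 209.132.148.226.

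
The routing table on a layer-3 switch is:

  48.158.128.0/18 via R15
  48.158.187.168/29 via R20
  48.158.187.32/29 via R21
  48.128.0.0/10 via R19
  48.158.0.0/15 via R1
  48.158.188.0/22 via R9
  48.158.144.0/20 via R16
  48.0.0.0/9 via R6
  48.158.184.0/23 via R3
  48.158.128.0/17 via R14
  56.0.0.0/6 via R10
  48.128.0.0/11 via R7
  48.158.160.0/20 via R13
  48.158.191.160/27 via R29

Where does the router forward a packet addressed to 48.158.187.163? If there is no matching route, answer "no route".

R15

Routes whose prefix contains 48.158.187.163:
  48.128.0.0/10 (48.128.0.0 - 48.191.255.255) -> R19
  48.128.0.0/11 (48.128.0.0 - 48.159.255.255) -> R7
  48.158.0.0/15 (48.158.0.0 - 48.159.255.255) -> R1
  48.158.128.0/17 (48.158.128.0 - 48.158.255.255) -> R14
  48.158.128.0/18 (48.158.128.0 - 48.158.191.255) -> R15
More-specific entries that do NOT match:
  48.158.187.168/29 (48.158.187.168 - 48.158.187.175) does not contain 48.158.187.163
  48.158.187.32/29 (48.158.187.32 - 48.158.187.39) does not contain 48.158.187.163
  48.158.191.160/27 (48.158.191.160 - 48.158.191.191) does not contain 48.158.187.163
  48.158.184.0/23 (48.158.184.0 - 48.158.185.255) does not contain 48.158.187.163
  48.158.188.0/22 (48.158.188.0 - 48.158.191.255) does not contain 48.158.187.163
  48.158.144.0/20 (48.158.144.0 - 48.158.159.255) does not contain 48.158.187.163
  48.158.160.0/20 (48.158.160.0 - 48.158.175.255) does not contain 48.158.187.163
Longest matching prefix is /18 -> next hop R15.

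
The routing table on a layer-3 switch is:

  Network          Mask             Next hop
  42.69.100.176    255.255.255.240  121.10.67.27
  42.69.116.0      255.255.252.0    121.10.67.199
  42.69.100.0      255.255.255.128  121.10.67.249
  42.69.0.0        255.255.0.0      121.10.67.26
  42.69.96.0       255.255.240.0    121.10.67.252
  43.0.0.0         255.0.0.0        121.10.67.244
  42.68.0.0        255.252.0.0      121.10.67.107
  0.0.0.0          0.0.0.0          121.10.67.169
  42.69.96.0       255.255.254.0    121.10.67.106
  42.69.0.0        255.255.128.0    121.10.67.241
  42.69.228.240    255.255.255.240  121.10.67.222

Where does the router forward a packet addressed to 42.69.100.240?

Routes whose prefix contains 42.69.100.240:
  0.0.0.0/0 (default, matches everything) -> 121.10.67.169
  42.68.0.0/14 (42.68.0.0 - 42.71.255.255) -> 121.10.67.107
  42.69.0.0/16 (42.69.0.0 - 42.69.255.255) -> 121.10.67.26
  42.69.0.0/17 (42.69.0.0 - 42.69.127.255) -> 121.10.67.241
  42.69.96.0/20 (42.69.96.0 - 42.69.111.255) -> 121.10.67.252
More-specific entries that do NOT match:
  42.69.100.176/28 (42.69.100.176 - 42.69.100.191) does not contain 42.69.100.240
  42.69.228.240/28 (42.69.228.240 - 42.69.228.255) does not contain 42.69.100.240
  42.69.100.0/25 (42.69.100.0 - 42.69.100.127) does not contain 42.69.100.240
  42.69.96.0/23 (42.69.96.0 - 42.69.97.255) does not contain 42.69.100.240
  42.69.116.0/22 (42.69.116.0 - 42.69.119.255) does not contain 42.69.100.240
Longest matching prefix is /20 -> next hop 121.10.67.252.

121.10.67.252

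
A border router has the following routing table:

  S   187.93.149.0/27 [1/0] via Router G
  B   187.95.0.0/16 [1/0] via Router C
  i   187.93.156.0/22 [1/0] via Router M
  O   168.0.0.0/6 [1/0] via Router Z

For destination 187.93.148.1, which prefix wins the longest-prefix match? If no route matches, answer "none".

none

187.93.148.1 is outside every listed prefix and there is no default route.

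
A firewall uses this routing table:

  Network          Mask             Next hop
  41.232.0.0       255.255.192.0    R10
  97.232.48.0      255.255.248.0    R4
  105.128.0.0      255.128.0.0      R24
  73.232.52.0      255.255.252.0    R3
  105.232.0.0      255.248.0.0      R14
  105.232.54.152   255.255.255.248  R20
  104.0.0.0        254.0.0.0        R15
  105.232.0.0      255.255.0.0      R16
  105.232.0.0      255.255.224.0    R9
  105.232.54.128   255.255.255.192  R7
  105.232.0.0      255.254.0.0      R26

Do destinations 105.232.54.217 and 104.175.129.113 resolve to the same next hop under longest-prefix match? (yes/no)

105.232.54.217: longest match 105.232.0.0/16 -> R16
104.175.129.113: longest match 104.0.0.0/7 -> R15

no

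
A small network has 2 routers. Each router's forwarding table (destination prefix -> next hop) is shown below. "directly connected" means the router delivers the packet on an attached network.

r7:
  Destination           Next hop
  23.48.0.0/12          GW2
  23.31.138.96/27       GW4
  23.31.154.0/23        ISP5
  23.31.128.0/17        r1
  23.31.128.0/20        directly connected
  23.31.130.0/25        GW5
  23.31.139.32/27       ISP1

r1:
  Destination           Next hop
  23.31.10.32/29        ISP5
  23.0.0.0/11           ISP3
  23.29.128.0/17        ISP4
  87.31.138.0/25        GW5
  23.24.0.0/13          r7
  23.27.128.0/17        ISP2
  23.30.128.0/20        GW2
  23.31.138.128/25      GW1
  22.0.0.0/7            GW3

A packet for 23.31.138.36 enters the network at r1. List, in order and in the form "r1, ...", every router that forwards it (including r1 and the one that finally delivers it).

At r1: longest match for 23.31.138.36 is 23.24.0.0/13 -> r7
At r7: longest match for 23.31.138.36 is 23.31.128.0/20 -> directly connected

r1, r7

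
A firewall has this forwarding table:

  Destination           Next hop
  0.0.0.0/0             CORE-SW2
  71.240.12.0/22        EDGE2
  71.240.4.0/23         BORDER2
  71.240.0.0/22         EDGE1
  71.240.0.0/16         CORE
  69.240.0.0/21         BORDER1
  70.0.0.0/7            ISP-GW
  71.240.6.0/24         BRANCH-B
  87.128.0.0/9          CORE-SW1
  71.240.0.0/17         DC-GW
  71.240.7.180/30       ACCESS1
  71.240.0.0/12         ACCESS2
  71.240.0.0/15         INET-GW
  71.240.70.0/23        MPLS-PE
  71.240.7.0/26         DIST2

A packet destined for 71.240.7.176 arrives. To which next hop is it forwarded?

Routes whose prefix contains 71.240.7.176:
  0.0.0.0/0 (default, matches everything) -> CORE-SW2
  70.0.0.0/7 (70.0.0.0 - 71.255.255.255) -> ISP-GW
  71.240.0.0/12 (71.240.0.0 - 71.255.255.255) -> ACCESS2
  71.240.0.0/15 (71.240.0.0 - 71.241.255.255) -> INET-GW
  71.240.0.0/16 (71.240.0.0 - 71.240.255.255) -> CORE
  71.240.0.0/17 (71.240.0.0 - 71.240.127.255) -> DC-GW
More-specific entries that do NOT match:
  71.240.7.180/30 (71.240.7.180 - 71.240.7.183) does not contain 71.240.7.176
  71.240.7.0/26 (71.240.7.0 - 71.240.7.63) does not contain 71.240.7.176
  71.240.6.0/24 (71.240.6.0 - 71.240.6.255) does not contain 71.240.7.176
  71.240.4.0/23 (71.240.4.0 - 71.240.5.255) does not contain 71.240.7.176
  71.240.70.0/23 (71.240.70.0 - 71.240.71.255) does not contain 71.240.7.176
  71.240.12.0/22 (71.240.12.0 - 71.240.15.255) does not contain 71.240.7.176
  71.240.0.0/22 (71.240.0.0 - 71.240.3.255) does not contain 71.240.7.176
  69.240.0.0/21 (69.240.0.0 - 69.240.7.255) does not contain 71.240.7.176
Longest matching prefix is /17 -> next hop DC-GW.

DC-GW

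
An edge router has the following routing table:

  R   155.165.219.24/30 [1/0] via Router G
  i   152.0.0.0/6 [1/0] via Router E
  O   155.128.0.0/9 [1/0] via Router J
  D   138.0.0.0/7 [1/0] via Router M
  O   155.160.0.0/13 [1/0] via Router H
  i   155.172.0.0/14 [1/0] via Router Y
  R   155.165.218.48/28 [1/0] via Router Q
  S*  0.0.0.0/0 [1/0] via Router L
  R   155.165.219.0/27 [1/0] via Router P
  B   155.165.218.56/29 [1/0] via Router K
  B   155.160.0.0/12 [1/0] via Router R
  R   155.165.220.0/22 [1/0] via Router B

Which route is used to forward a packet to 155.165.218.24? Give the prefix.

155.160.0.0/13

Entries matching 155.165.218.24:
  0.0.0.0/0 (default, matches everything)
  152.0.0.0/6 (152.0.0.0 - 155.255.255.255)
  155.128.0.0/9 (155.128.0.0 - 155.255.255.255)
  155.160.0.0/12 (155.160.0.0 - 155.175.255.255)
  155.160.0.0/13 (155.160.0.0 - 155.167.255.255)
Most specific is 155.160.0.0/13.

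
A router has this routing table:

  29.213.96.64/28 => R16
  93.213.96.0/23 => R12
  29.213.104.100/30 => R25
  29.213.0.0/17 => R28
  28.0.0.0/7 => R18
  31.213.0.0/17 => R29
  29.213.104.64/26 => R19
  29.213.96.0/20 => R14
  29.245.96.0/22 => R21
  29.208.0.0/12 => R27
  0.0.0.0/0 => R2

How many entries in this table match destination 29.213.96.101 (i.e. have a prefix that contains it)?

Prefixes containing 29.213.96.101:
  0.0.0.0/0 (default, matches everything)
  28.0.0.0/7 (28.0.0.0 - 29.255.255.255)
  29.208.0.0/12 (29.208.0.0 - 29.223.255.255)
  29.213.0.0/17 (29.213.0.0 - 29.213.127.255)
  29.213.96.0/20 (29.213.96.0 - 29.213.111.255)
Total matching entries: 5.

5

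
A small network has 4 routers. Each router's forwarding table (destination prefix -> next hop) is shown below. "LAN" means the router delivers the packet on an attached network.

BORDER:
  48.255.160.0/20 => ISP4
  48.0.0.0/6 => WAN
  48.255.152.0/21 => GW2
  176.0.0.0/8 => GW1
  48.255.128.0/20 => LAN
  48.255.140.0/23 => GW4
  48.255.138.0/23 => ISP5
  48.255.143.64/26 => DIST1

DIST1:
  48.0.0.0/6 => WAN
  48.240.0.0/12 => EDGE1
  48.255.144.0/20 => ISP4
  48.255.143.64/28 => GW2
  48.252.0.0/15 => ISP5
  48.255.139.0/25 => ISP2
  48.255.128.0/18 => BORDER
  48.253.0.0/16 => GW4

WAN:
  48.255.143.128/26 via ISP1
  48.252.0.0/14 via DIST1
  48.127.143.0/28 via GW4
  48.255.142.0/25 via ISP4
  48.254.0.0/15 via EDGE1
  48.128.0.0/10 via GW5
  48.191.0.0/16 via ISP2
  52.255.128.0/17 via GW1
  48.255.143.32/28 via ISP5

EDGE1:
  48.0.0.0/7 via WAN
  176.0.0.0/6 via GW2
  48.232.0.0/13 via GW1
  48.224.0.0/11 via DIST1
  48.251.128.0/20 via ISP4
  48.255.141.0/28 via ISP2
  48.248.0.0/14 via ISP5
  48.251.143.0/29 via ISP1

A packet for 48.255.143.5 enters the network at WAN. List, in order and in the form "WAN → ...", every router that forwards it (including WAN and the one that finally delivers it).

WAN → EDGE1 → DIST1 → BORDER

At WAN: longest match for 48.255.143.5 is 48.254.0.0/15 -> EDGE1
At EDGE1: longest match for 48.255.143.5 is 48.224.0.0/11 -> DIST1
At DIST1: longest match for 48.255.143.5 is 48.255.128.0/18 -> BORDER
At BORDER: longest match for 48.255.143.5 is 48.255.128.0/20 -> LAN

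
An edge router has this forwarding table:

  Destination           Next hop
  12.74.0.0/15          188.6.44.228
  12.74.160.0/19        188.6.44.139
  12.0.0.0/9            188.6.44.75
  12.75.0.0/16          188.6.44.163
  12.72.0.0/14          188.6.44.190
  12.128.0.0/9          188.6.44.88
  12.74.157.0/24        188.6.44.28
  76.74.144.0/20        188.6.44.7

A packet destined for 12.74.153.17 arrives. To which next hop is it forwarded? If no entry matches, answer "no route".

188.6.44.228

Routes whose prefix contains 12.74.153.17:
  12.0.0.0/9 (12.0.0.0 - 12.127.255.255) -> 188.6.44.75
  12.72.0.0/14 (12.72.0.0 - 12.75.255.255) -> 188.6.44.190
  12.74.0.0/15 (12.74.0.0 - 12.75.255.255) -> 188.6.44.228
More-specific entries that do NOT match:
  12.74.157.0/24 (12.74.157.0 - 12.74.157.255) does not contain 12.74.153.17
  76.74.144.0/20 (76.74.144.0 - 76.74.159.255) does not contain 12.74.153.17
  12.74.160.0/19 (12.74.160.0 - 12.74.191.255) does not contain 12.74.153.17
  12.75.0.0/16 (12.75.0.0 - 12.75.255.255) does not contain 12.74.153.17
Longest matching prefix is /15 -> next hop 188.6.44.228.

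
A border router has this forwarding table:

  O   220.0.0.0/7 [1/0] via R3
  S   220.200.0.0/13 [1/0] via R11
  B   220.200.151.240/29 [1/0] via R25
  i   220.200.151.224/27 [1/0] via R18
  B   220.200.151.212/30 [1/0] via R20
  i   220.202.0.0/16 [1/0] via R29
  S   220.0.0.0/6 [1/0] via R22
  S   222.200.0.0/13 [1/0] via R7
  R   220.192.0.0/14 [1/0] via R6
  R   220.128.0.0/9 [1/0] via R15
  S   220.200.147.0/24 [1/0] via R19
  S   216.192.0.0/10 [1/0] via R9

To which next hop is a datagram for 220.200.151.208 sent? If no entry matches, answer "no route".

R11

Routes whose prefix contains 220.200.151.208:
  220.0.0.0/6 (220.0.0.0 - 223.255.255.255) -> R22
  220.0.0.0/7 (220.0.0.0 - 221.255.255.255) -> R3
  220.128.0.0/9 (220.128.0.0 - 220.255.255.255) -> R15
  220.200.0.0/13 (220.200.0.0 - 220.207.255.255) -> R11
More-specific entries that do NOT match:
  220.200.151.212/30 (220.200.151.212 - 220.200.151.215) does not contain 220.200.151.208
  220.200.151.240/29 (220.200.151.240 - 220.200.151.247) does not contain 220.200.151.208
  220.200.151.224/27 (220.200.151.224 - 220.200.151.255) does not contain 220.200.151.208
  220.200.147.0/24 (220.200.147.0 - 220.200.147.255) does not contain 220.200.151.208
  220.202.0.0/16 (220.202.0.0 - 220.202.255.255) does not contain 220.200.151.208
  220.192.0.0/14 (220.192.0.0 - 220.195.255.255) does not contain 220.200.151.208
Longest matching prefix is /13 -> next hop R11.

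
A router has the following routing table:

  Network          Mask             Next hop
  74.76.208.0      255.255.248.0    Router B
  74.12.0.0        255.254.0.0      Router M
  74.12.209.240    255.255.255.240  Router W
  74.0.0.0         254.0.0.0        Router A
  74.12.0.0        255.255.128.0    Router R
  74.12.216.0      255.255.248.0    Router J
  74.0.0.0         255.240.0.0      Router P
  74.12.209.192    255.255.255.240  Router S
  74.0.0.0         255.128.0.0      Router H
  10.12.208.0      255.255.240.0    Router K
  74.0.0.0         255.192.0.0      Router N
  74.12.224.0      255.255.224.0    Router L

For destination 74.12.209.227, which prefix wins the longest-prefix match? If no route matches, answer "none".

74.12.0.0/15

Entries matching 74.12.209.227:
  74.0.0.0/7 (74.0.0.0 - 75.255.255.255)
  74.0.0.0/9 (74.0.0.0 - 74.127.255.255)
  74.0.0.0/10 (74.0.0.0 - 74.63.255.255)
  74.0.0.0/12 (74.0.0.0 - 74.15.255.255)
  74.12.0.0/15 (74.12.0.0 - 74.13.255.255)
Most specific is 74.12.0.0/15.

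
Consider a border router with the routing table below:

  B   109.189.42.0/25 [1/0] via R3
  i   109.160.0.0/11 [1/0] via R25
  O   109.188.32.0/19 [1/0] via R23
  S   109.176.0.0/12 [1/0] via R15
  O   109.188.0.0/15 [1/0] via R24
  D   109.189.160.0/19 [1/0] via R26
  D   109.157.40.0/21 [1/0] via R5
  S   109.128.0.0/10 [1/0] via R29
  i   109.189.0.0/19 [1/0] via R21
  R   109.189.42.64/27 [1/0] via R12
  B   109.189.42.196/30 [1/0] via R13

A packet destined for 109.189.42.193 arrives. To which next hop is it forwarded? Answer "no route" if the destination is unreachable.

R24

Routes whose prefix contains 109.189.42.193:
  109.128.0.0/10 (109.128.0.0 - 109.191.255.255) -> R29
  109.160.0.0/11 (109.160.0.0 - 109.191.255.255) -> R25
  109.176.0.0/12 (109.176.0.0 - 109.191.255.255) -> R15
  109.188.0.0/15 (109.188.0.0 - 109.189.255.255) -> R24
More-specific entries that do NOT match:
  109.189.42.196/30 (109.189.42.196 - 109.189.42.199) does not contain 109.189.42.193
  109.189.42.64/27 (109.189.42.64 - 109.189.42.95) does not contain 109.189.42.193
  109.189.42.0/25 (109.189.42.0 - 109.189.42.127) does not contain 109.189.42.193
  109.157.40.0/21 (109.157.40.0 - 109.157.47.255) does not contain 109.189.42.193
  109.188.32.0/19 (109.188.32.0 - 109.188.63.255) does not contain 109.189.42.193
  109.189.160.0/19 (109.189.160.0 - 109.189.191.255) does not contain 109.189.42.193
  109.189.0.0/19 (109.189.0.0 - 109.189.31.255) does not contain 109.189.42.193
Longest matching prefix is /15 -> next hop R24.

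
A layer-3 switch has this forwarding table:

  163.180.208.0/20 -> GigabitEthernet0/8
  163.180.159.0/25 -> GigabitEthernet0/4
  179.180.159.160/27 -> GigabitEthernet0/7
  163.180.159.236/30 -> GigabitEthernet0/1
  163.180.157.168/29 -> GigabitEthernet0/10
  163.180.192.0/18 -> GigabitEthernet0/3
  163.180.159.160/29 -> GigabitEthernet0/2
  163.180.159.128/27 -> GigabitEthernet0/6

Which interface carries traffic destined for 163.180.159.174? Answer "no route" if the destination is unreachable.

No entry's prefix contains 163.180.159.174; there is no default route.

no route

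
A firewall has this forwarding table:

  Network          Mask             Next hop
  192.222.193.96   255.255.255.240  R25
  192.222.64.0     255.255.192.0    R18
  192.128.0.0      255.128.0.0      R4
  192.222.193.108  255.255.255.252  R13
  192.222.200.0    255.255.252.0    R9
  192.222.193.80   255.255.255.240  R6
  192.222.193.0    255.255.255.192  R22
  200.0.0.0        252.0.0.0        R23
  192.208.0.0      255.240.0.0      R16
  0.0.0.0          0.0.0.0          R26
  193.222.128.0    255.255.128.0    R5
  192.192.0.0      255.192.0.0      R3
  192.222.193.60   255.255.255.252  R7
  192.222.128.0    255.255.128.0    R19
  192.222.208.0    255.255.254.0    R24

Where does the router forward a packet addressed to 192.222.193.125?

Routes whose prefix contains 192.222.193.125:
  0.0.0.0/0 (default, matches everything) -> R26
  192.128.0.0/9 (192.128.0.0 - 192.255.255.255) -> R4
  192.192.0.0/10 (192.192.0.0 - 192.255.255.255) -> R3
  192.208.0.0/12 (192.208.0.0 - 192.223.255.255) -> R16
  192.222.128.0/17 (192.222.128.0 - 192.222.255.255) -> R19
More-specific entries that do NOT match:
  192.222.193.108/30 (192.222.193.108 - 192.222.193.111) does not contain 192.222.193.125
  192.222.193.60/30 (192.222.193.60 - 192.222.193.63) does not contain 192.222.193.125
  192.222.193.96/28 (192.222.193.96 - 192.222.193.111) does not contain 192.222.193.125
  192.222.193.80/28 (192.222.193.80 - 192.222.193.95) does not contain 192.222.193.125
  192.222.193.0/26 (192.222.193.0 - 192.222.193.63) does not contain 192.222.193.125
  192.222.208.0/23 (192.222.208.0 - 192.222.209.255) does not contain 192.222.193.125
  192.222.200.0/22 (192.222.200.0 - 192.222.203.255) does not contain 192.222.193.125
  192.222.64.0/18 (192.222.64.0 - 192.222.127.255) does not contain 192.222.193.125
Longest matching prefix is /17 -> next hop R19.

R19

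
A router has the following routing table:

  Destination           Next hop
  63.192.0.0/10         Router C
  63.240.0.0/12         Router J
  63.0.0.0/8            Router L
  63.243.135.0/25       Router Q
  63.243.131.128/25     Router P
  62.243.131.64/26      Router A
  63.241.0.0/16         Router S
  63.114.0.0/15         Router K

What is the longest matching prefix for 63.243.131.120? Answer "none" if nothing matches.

Entries matching 63.243.131.120:
  63.0.0.0/8 (63.0.0.0 - 63.255.255.255)
  63.192.0.0/10 (63.192.0.0 - 63.255.255.255)
  63.240.0.0/12 (63.240.0.0 - 63.255.255.255)
Most specific is 63.240.0.0/12.

63.240.0.0/12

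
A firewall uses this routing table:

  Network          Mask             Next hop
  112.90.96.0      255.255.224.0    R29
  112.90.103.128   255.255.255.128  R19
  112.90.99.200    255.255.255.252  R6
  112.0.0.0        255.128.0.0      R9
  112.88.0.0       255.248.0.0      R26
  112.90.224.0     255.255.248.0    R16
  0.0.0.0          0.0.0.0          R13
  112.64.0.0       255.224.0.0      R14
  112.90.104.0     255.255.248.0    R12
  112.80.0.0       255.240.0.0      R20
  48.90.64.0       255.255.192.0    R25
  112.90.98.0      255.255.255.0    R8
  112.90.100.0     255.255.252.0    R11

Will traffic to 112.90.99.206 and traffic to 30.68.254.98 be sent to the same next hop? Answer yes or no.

no

112.90.99.206: longest match 112.90.96.0/19 -> R29
30.68.254.98: longest match 0.0.0.0/0 -> R13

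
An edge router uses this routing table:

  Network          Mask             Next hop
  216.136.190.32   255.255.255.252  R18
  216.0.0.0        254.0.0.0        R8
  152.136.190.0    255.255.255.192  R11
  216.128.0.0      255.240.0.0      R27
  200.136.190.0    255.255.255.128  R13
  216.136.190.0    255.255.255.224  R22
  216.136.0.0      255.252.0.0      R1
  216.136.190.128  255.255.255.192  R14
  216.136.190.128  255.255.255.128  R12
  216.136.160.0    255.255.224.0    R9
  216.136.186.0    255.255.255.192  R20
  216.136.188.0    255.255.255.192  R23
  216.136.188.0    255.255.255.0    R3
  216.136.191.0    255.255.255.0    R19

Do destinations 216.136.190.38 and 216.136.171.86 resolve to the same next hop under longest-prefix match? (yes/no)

yes

216.136.190.38: longest match 216.136.160.0/19 -> R9
216.136.171.86: longest match 216.136.160.0/19 -> R9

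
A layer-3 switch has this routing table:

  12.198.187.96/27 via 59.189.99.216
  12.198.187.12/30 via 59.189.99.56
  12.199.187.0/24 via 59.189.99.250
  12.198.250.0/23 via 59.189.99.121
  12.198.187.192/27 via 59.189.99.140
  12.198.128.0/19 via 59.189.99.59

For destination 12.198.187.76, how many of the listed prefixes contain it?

0

No listed prefix contains 12.198.187.76.
Total matching entries: 0.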